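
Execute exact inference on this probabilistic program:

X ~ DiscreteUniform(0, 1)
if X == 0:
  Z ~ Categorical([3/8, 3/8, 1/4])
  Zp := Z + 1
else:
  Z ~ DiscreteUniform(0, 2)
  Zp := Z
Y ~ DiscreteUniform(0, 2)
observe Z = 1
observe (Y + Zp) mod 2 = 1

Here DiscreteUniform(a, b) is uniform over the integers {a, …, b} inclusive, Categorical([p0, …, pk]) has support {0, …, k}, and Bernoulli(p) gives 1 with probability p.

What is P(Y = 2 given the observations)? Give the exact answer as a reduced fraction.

P(Y = 2 | obs) = 8/25

Enumerate traces; 3 have nonzero weight after conditioning:
  (X=0, Z=1, Y=1) weight 1/16
  (X=1, Z=1, Y=0) weight 1/18
  (X=1, Z=1, Y=2) weight 1/18
Group by Y:
  weight(Y=0) = 1/18
  weight(Y=1) = 1/16
  weight(Y=2) = 1/18
Total weight = 1/18 + 1/16 + 1/18 = 25/144
P(Y=0 | obs) = 1/18 / 25/144 = 8/25
P(Y=1 | obs) = 1/16 / 25/144 = 9/25
P(Y=2 | obs) = 1/18 / 25/144 = 8/25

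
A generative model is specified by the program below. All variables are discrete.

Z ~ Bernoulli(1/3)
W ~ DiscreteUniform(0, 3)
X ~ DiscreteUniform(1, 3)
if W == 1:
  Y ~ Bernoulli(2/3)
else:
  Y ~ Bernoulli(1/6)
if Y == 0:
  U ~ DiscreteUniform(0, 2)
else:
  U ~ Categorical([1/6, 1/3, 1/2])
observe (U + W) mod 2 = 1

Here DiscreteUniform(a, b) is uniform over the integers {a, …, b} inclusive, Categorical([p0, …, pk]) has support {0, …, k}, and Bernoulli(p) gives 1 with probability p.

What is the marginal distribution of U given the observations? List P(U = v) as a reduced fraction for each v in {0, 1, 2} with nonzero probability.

Enumerate traces; 72 have nonzero weight after conditioning:
  (Z=0, W=0, X=1, Y=0, U=1) weight 5/324
  (Z=0, W=0, X=1, Y=1, U=1) weight 1/324
  (Z=0, W=0, X=2, Y=0, U=1) weight 5/324
  (Z=0, W=0, X=2, Y=1, U=1) weight 1/324
  (Z=0, W=0, X=3, Y=0, U=1) weight 5/324
  (Z=0, W=0, X=3, Y=1, U=1) weight 1/324
  (Z=0, W=1, X=1, Y=0, U=0) weight 1/162
  (Z=0, W=1, X=1, Y=0, U=2) weight 1/162
  … 64 more
Group by U:
  weight(U=0) = 19/144
  weight(U=1) = 1/6
  weight(U=2) = 29/144
Total weight = 19/144 + 1/6 + 29/144 = 1/2
P(U=0 | obs) = 19/144 / 1/2 = 19/72
P(U=1 | obs) = 1/6 / 1/2 = 1/3
P(U=2 | obs) = 29/144 / 1/2 = 29/72

P(U=0) = 19/72, P(U=1) = 1/3, P(U=2) = 29/72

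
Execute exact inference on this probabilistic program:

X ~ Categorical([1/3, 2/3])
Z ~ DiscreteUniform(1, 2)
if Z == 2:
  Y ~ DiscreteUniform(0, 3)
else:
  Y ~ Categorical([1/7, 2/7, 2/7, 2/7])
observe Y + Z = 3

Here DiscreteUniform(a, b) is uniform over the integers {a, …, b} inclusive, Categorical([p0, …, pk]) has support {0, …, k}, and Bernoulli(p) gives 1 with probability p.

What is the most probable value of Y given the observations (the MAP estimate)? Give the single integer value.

Enumerate traces; 4 have nonzero weight after conditioning:
  (X=0, Z=1, Y=2) weight 1/21
  (X=0, Z=2, Y=1) weight 1/24
  (X=1, Z=1, Y=2) weight 2/21
  (X=1, Z=2, Y=1) weight 1/12
Group by Y:
  weight(Y=1) = 1/8
  weight(Y=2) = 1/7
Total weight = 1/8 + 1/7 = 15/56
P(Y=1 | obs) = 1/8 / 15/56 = 7/15
P(Y=2 | obs) = 1/7 / 15/56 = 8/15
argmax = 2

argmax_v P(Y = v | obs) = 2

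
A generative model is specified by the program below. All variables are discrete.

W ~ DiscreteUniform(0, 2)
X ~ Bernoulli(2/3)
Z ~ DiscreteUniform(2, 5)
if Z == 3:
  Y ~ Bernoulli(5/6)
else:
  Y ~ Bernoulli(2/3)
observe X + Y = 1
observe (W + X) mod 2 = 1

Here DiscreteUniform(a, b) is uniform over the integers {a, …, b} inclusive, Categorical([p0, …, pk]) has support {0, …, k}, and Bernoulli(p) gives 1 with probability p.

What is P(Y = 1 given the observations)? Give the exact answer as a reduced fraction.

P(Y = 1 | obs) = 17/45

Enumerate traces; 12 have nonzero weight after conditioning:
  (W=0, X=1, Z=2, Y=0) weight 1/54
  (W=0, X=1, Z=3, Y=0) weight 1/108
  (W=0, X=1, Z=4, Y=0) weight 1/54
  (W=0, X=1, Z=5, Y=0) weight 1/54
  (W=1, X=0, Z=2, Y=1) weight 1/54
  (W=1, X=0, Z=3, Y=1) weight 5/216
  (W=1, X=0, Z=4, Y=1) weight 1/54
  (W=1, X=0, Z=5, Y=1) weight 1/54
  … 4 more
Group by Y:
  weight(Y=0) = 7/54
  weight(Y=1) = 17/216
Total weight = 7/54 + 17/216 = 5/24
P(Y=0 | obs) = 7/54 / 5/24 = 28/45
P(Y=1 | obs) = 17/216 / 5/24 = 17/45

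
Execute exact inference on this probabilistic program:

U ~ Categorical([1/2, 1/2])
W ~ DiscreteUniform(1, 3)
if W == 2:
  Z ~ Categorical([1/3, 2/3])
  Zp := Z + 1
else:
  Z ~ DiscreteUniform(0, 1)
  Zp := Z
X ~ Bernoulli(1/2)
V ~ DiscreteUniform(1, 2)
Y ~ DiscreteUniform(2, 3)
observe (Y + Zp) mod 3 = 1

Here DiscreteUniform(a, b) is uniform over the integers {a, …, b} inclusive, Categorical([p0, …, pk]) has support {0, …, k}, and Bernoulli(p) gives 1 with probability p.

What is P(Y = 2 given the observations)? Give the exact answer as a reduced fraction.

Enumerate traces; 32 have nonzero weight after conditioning:
  (U=0, W=1, Z=1, X=0, V=1, Y=3) weight 1/96
  (U=0, W=1, Z=1, X=0, V=2, Y=3) weight 1/96
  (U=0, W=1, Z=1, X=1, V=1, Y=3) weight 1/96
  (U=0, W=1, Z=1, X=1, V=2, Y=3) weight 1/96
  (U=0, W=2, Z=0, X=0, V=1, Y=3) weight 1/144
  (U=0, W=2, Z=0, X=0, V=2, Y=3) weight 1/144
  (U=0, W=2, Z=0, X=1, V=1, Y=3) weight 1/144
  (U=0, W=2, Z=0, X=1, V=2, Y=3) weight 1/144
  (U=0, W=2, Z=1, X=0, V=1, Y=2) weight 1/72
  … 23 more
Group by Y:
  weight(Y=2) = 1/9
  weight(Y=3) = 2/9
Total weight = 1/9 + 2/9 = 1/3
P(Y=2 | obs) = 1/9 / 1/3 = 1/3
P(Y=3 | obs) = 2/9 / 1/3 = 2/3

P(Y = 2 | obs) = 1/3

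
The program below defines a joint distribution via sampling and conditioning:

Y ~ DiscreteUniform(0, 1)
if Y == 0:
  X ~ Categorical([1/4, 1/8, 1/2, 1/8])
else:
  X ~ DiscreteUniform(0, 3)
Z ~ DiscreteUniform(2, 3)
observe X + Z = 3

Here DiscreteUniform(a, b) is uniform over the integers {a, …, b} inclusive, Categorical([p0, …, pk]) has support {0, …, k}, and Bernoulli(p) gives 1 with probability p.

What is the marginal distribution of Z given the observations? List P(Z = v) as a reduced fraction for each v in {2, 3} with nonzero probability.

Enumerate traces; 4 have nonzero weight after conditioning:
  (Y=0, X=0, Z=3) weight 1/16
  (Y=0, X=1, Z=2) weight 1/32
  (Y=1, X=0, Z=3) weight 1/16
  (Y=1, X=1, Z=2) weight 1/16
Group by Z:
  weight(Z=2) = 3/32
  weight(Z=3) = 1/8
Total weight = 3/32 + 1/8 = 7/32
P(Z=2 | obs) = 3/32 / 7/32 = 3/7
P(Z=3 | obs) = 1/8 / 7/32 = 4/7

P(Z=2) = 3/7, P(Z=3) = 4/7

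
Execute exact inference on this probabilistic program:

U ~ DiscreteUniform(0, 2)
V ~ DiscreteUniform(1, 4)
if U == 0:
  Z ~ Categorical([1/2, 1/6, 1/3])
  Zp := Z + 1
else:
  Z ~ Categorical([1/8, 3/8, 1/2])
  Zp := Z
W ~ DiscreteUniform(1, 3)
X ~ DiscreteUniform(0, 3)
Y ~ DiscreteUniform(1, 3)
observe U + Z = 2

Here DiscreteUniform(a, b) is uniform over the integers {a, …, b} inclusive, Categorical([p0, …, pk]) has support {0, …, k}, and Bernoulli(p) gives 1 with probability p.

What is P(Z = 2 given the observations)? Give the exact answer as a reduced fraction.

P(Z = 2 | obs) = 2/5

Enumerate traces; 432 have nonzero weight after conditioning:
  (U=0, V=1, Z=2, W=1, X=0, Y=1) weight 1/1296
  (U=0, V=1, Z=2, W=1, X=0, Y=2) weight 1/1296
  (U=0, V=1, Z=2, W=1, X=0, Y=3) weight 1/1296
  (U=0, V=1, Z=2, W=1, X=1, Y=1) weight 1/1296
  (U=0, V=1, Z=2, W=1, X=1, Y=2) weight 1/1296
  (U=0, V=1, Z=2, W=1, X=1, Y=3) weight 1/1296
  (U=0, V=1, Z=2, W=1, X=2, Y=1) weight 1/1296
  (U=0, V=1, Z=2, W=1, X=2, Y=2) weight 1/1296
  (U=1, V=1, Z=1, W=1, X=0, Y=1) weight 1/1152
  (U=2, V=1, Z=0, W=1, X=0, Y=1) weight 1/3456
  … 422 more
Group by Z:
  weight(Z=0) = 1/24
  weight(Z=1) = 1/8
  weight(Z=2) = 1/9
Total weight = 1/24 + 1/8 + 1/9 = 5/18
P(Z=0 | obs) = 1/24 / 5/18 = 3/20
P(Z=1 | obs) = 1/8 / 5/18 = 9/20
P(Z=2 | obs) = 1/9 / 5/18 = 2/5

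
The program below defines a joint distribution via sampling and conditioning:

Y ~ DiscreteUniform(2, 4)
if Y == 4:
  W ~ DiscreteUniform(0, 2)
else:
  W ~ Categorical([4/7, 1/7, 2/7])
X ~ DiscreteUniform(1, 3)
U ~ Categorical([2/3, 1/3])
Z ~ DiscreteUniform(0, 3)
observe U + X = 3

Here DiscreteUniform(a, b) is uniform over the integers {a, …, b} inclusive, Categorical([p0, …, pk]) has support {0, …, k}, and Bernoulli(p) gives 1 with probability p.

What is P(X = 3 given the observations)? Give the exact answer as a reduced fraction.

P(X = 3 | obs) = 2/3

Enumerate traces; 72 have nonzero weight after conditioning:
  (Y=2, W=0, X=2, U=1, Z=0) weight 1/189
  (Y=2, W=0, X=2, U=1, Z=1) weight 1/189
  (Y=2, W=0, X=2, U=1, Z=2) weight 1/189
  (Y=2, W=0, X=2, U=1, Z=3) weight 1/189
  (Y=2, W=0, X=3, U=0, Z=0) weight 2/189
  (Y=2, W=0, X=3, U=0, Z=1) weight 2/189
  (Y=2, W=0, X=3, U=0, Z=2) weight 2/189
  (Y=2, W=0, X=3, U=0, Z=3) weight 2/189
  … 64 more
Group by X:
  weight(X=2) = 1/9
  weight(X=3) = 2/9
Total weight = 1/9 + 2/9 = 1/3
P(X=2 | obs) = 1/9 / 1/3 = 1/3
P(X=3 | obs) = 2/9 / 1/3 = 2/3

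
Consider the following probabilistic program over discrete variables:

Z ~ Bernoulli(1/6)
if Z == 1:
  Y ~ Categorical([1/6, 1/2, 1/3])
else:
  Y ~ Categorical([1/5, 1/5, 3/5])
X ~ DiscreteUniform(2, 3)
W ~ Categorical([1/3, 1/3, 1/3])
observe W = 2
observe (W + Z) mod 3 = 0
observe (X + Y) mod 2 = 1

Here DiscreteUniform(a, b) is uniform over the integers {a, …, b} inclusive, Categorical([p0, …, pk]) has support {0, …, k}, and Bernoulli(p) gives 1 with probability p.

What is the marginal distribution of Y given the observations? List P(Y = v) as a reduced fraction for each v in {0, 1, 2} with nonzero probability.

P(Y=0) = 1/6, P(Y=1) = 1/2, P(Y=2) = 1/3

Enumerate traces; 3 have nonzero weight after conditioning:
  (Z=1, Y=0, X=3, W=2) weight 1/216
  (Z=1, Y=1, X=2, W=2) weight 1/72
  (Z=1, Y=2, X=3, W=2) weight 1/108
Group by Y:
  weight(Y=0) = 1/216
  weight(Y=1) = 1/72
  weight(Y=2) = 1/108
Total weight = 1/216 + 1/72 + 1/108 = 1/36
P(Y=0 | obs) = 1/216 / 1/36 = 1/6
P(Y=1 | obs) = 1/72 / 1/36 = 1/2
P(Y=2 | obs) = 1/108 / 1/36 = 1/3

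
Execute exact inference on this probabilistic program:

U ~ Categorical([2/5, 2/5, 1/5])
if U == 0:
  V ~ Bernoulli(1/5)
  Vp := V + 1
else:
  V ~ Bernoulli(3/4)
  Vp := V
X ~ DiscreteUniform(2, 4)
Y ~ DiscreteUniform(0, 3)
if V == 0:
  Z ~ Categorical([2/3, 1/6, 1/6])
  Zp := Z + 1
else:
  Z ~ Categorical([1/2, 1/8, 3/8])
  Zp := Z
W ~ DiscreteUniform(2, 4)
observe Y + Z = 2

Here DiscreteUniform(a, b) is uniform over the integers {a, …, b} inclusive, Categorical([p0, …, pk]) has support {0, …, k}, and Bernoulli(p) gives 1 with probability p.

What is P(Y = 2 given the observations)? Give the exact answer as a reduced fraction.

Enumerate traces; 162 have nonzero weight after conditioning:
  (U=0, V=0, X=2, Y=0, Z=2, W=2) weight 1/675
  (U=0, V=0, X=2, Y=0, Z=2, W=3) weight 1/675
  (U=0, V=0, X=2, Y=0, Z=2, W=4) weight 1/675
  (U=0, V=0, X=2, Y=1, Z=1, W=2) weight 1/675
  (U=0, V=0, X=2, Y=1, Z=1, W=3) weight 1/675
  (U=0, V=0, X=2, Y=1, Z=1, W=4) weight 1/675
  (U=0, V=0, X=2, Y=2, Z=0, W=2) weight 4/675
  (U=0, V=0, X=2, Y=2, Z=0, W=3) weight 4/675
  … 154 more
Group by Y:
  weight(Y=0) = 133/1920
  weight(Y=1) = 347/9600
  weight(Y=2) = 347/2400
Total weight = 133/1920 + 347/9600 + 347/2400 = 1/4
P(Y=0 | obs) = 133/1920 / 1/4 = 133/480
P(Y=1 | obs) = 347/9600 / 1/4 = 347/2400
P(Y=2 | obs) = 347/2400 / 1/4 = 347/600

P(Y = 2 | obs) = 347/600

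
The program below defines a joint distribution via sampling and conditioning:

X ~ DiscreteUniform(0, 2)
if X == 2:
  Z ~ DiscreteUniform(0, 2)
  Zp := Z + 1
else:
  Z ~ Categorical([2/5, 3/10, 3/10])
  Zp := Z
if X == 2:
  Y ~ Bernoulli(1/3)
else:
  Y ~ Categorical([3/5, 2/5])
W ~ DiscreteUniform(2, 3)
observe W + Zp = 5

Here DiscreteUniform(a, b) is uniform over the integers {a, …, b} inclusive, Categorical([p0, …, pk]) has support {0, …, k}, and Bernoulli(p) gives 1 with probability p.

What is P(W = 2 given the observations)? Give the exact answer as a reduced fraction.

P(W = 2 | obs) = 5/19

Enumerate traces; 8 have nonzero weight after conditioning:
  (X=0, Z=2, Y=0, W=3) weight 3/100
  (X=0, Z=2, Y=1, W=3) weight 1/50
  (X=1, Z=2, Y=0, W=3) weight 3/100
  (X=1, Z=2, Y=1, W=3) weight 1/50
  (X=2, Z=1, Y=0, W=3) weight 1/27
  (X=2, Z=1, Y=1, W=3) weight 1/54
  (X=2, Z=2, Y=0, W=2) weight 1/27
  (X=2, Z=2, Y=1, W=2) weight 1/54
Group by W:
  weight(W=2) = 1/18
  weight(W=3) = 7/45
Total weight = 1/18 + 7/45 = 19/90
P(W=2 | obs) = 1/18 / 19/90 = 5/19
P(W=3 | obs) = 7/45 / 19/90 = 14/19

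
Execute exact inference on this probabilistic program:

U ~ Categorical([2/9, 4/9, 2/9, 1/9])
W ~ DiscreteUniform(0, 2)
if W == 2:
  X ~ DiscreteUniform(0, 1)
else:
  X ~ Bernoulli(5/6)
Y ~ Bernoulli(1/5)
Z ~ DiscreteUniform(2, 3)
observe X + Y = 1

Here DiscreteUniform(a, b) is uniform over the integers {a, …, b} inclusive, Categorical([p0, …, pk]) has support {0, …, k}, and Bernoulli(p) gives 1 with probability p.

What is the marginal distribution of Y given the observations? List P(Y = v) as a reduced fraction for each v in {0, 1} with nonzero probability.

P(Y=0) = 52/57, P(Y=1) = 5/57

Enumerate traces; 48 have nonzero weight after conditioning:
  (U=0, W=0, X=0, Y=1, Z=2) weight 1/810
  (U=0, W=0, X=0, Y=1, Z=3) weight 1/810
  (U=0, W=0, X=1, Y=0, Z=2) weight 2/81
  (U=0, W=0, X=1, Y=0, Z=3) weight 2/81
  (U=0, W=1, X=0, Y=1, Z=2) weight 1/810
  (U=0, W=1, X=0, Y=1, Z=3) weight 1/810
  (U=0, W=1, X=1, Y=0, Z=2) weight 2/81
  (U=0, W=1, X=1, Y=0, Z=3) weight 2/81
  … 40 more
Group by Y:
  weight(Y=0) = 26/45
  weight(Y=1) = 1/18
Total weight = 26/45 + 1/18 = 19/30
P(Y=0 | obs) = 26/45 / 19/30 = 52/57
P(Y=1 | obs) = 1/18 / 19/30 = 5/57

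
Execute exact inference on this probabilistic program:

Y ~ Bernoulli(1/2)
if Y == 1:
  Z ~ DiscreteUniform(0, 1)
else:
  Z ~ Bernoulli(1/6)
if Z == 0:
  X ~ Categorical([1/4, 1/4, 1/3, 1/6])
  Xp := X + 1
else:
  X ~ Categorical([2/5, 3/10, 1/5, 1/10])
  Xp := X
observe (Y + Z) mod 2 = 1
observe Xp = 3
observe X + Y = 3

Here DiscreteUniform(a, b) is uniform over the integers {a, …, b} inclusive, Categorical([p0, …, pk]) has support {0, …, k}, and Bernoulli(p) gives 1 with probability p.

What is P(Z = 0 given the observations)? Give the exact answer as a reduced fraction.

P(Z = 0 | obs) = 10/11

Enumerate traces; 2 have nonzero weight after conditioning:
  (Y=0, Z=1, X=3) weight 1/120
  (Y=1, Z=0, X=2) weight 1/12
Group by Z:
  weight(Z=0) = 1/12
  weight(Z=1) = 1/120
Total weight = 1/12 + 1/120 = 11/120
P(Z=0 | obs) = 1/12 / 11/120 = 10/11
P(Z=1 | obs) = 1/120 / 11/120 = 1/11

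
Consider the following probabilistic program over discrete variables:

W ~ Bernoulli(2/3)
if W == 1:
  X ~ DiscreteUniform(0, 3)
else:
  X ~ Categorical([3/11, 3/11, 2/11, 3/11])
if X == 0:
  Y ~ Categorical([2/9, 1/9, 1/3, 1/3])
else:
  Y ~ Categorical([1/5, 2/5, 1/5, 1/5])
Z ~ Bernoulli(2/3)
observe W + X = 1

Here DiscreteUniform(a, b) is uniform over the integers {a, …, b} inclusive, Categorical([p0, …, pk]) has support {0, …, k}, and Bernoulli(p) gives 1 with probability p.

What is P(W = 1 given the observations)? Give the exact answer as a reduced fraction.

P(W = 1 | obs) = 11/17

Enumerate traces; 16 have nonzero weight after conditioning:
  (W=0, X=1, Y=0, Z=0) weight 1/165
  (W=0, X=1, Y=0, Z=1) weight 2/165
  (W=0, X=1, Y=1, Z=0) weight 2/165
  (W=0, X=1, Y=1, Z=1) weight 4/165
  (W=0, X=1, Y=2, Z=0) weight 1/165
  (W=0, X=1, Y=2, Z=1) weight 2/165
  (W=0, X=1, Y=3, Z=0) weight 1/165
  (W=0, X=1, Y=3, Z=1) weight 2/165
  (W=1, X=0, Y=0, Z=0) weight 1/81
  … 7 more
Group by W:
  weight(W=0) = 1/11
  weight(W=1) = 1/6
Total weight = 1/11 + 1/6 = 17/66
P(W=0 | obs) = 1/11 / 17/66 = 6/17
P(W=1 | obs) = 1/6 / 17/66 = 11/17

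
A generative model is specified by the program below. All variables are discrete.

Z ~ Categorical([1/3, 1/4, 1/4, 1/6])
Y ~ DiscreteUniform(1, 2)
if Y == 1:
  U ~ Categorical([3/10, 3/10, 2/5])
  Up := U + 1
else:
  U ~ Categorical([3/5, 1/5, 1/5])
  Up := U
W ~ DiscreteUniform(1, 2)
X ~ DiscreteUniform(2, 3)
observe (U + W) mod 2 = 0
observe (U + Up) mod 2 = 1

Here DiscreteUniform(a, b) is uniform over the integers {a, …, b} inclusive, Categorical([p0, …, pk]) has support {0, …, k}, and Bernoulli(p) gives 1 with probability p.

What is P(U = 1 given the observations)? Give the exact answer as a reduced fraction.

Enumerate traces; 24 have nonzero weight after conditioning:
  (Z=0, Y=1, U=0, W=2, X=2) weight 1/80
  (Z=0, Y=1, U=0, W=2, X=3) weight 1/80
  (Z=0, Y=1, U=1, W=1, X=2) weight 1/80
  (Z=0, Y=1, U=1, W=1, X=3) weight 1/80
  (Z=0, Y=1, U=2, W=2, X=2) weight 1/60
  (Z=0, Y=1, U=2, W=2, X=3) weight 1/60
  (Z=1, Y=1, U=0, W=2, X=2) weight 3/320
  (Z=1, Y=1, U=0, W=2, X=3) weight 3/320
  … 16 more
Group by U:
  weight(U=0) = 3/40
  weight(U=1) = 3/40
  weight(U=2) = 1/10
Total weight = 3/40 + 3/40 + 1/10 = 1/4
P(U=0 | obs) = 3/40 / 1/4 = 3/10
P(U=1 | obs) = 3/40 / 1/4 = 3/10
P(U=2 | obs) = 1/10 / 1/4 = 2/5

P(U = 1 | obs) = 3/10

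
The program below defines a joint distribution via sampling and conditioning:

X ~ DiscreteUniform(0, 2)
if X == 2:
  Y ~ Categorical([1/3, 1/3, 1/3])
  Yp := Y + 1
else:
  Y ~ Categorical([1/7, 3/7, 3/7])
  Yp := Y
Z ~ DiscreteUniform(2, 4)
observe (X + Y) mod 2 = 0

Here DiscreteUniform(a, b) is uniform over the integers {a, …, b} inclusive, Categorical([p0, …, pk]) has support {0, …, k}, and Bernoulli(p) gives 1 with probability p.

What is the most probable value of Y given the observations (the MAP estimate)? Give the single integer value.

Enumerate traces; 15 have nonzero weight after conditioning:
  (X=0, Y=0, Z=2) weight 1/63
  (X=0, Y=0, Z=3) weight 1/63
  (X=0, Y=0, Z=4) weight 1/63
  (X=0, Y=2, Z=2) weight 1/21
  (X=0, Y=2, Z=3) weight 1/21
  (X=0, Y=2, Z=4) weight 1/21
  (X=1, Y=1, Z=2) weight 1/21
  (X=1, Y=1, Z=3) weight 1/21
  … 7 more
Group by Y:
  weight(Y=0) = 10/63
  weight(Y=1) = 1/7
  weight(Y=2) = 16/63
Total weight = 10/63 + 1/7 + 16/63 = 5/9
P(Y=0 | obs) = 10/63 / 5/9 = 2/7
P(Y=1 | obs) = 1/7 / 5/9 = 9/35
P(Y=2 | obs) = 16/63 / 5/9 = 16/35
argmax = 2

argmax_v P(Y = v | obs) = 2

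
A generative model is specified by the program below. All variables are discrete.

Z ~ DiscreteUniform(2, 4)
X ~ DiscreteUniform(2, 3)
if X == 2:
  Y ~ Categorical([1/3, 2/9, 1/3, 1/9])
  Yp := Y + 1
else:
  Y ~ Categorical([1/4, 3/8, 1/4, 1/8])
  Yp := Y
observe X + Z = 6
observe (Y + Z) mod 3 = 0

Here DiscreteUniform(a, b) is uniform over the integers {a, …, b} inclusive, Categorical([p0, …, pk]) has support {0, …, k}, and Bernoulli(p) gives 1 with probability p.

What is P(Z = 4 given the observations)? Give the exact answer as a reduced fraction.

P(Z = 4 | obs) = 8/17

Enumerate traces; 3 have nonzero weight after conditioning:
  (Z=3, X=3, Y=0) weight 1/24
  (Z=3, X=3, Y=3) weight 1/48
  (Z=4, X=2, Y=2) weight 1/18
Group by Z:
  weight(Z=3) = 1/16
  weight(Z=4) = 1/18
Total weight = 1/16 + 1/18 = 17/144
P(Z=3 | obs) = 1/16 / 17/144 = 9/17
P(Z=4 | obs) = 1/18 / 17/144 = 8/17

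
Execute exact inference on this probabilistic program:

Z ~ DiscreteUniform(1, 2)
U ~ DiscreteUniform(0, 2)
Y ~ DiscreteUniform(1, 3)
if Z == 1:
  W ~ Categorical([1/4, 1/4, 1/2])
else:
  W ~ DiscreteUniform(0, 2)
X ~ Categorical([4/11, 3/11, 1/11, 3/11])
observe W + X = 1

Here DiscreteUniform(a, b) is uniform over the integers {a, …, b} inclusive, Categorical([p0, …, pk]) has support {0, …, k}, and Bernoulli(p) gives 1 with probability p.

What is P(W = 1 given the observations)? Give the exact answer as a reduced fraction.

P(W = 1 | obs) = 4/7

Enumerate traces; 36 have nonzero weight after conditioning:
  (Z=1, U=0, Y=1, W=0, X=1) weight 1/264
  (Z=1, U=0, Y=1, W=1, X=0) weight 1/198
  (Z=1, U=0, Y=2, W=0, X=1) weight 1/264
  (Z=1, U=0, Y=2, W=1, X=0) weight 1/198
  (Z=1, U=0, Y=3, W=0, X=1) weight 1/264
  (Z=1, U=0, Y=3, W=1, X=0) weight 1/198
  (Z=1, U=1, Y=1, W=0, X=1) weight 1/264
  (Z=1, U=1, Y=1, W=1, X=0) weight 1/198
  … 28 more
Group by W:
  weight(W=0) = 7/88
  weight(W=1) = 7/66
Total weight = 7/88 + 7/66 = 49/264
P(W=0 | obs) = 7/88 / 49/264 = 3/7
P(W=1 | obs) = 7/66 / 49/264 = 4/7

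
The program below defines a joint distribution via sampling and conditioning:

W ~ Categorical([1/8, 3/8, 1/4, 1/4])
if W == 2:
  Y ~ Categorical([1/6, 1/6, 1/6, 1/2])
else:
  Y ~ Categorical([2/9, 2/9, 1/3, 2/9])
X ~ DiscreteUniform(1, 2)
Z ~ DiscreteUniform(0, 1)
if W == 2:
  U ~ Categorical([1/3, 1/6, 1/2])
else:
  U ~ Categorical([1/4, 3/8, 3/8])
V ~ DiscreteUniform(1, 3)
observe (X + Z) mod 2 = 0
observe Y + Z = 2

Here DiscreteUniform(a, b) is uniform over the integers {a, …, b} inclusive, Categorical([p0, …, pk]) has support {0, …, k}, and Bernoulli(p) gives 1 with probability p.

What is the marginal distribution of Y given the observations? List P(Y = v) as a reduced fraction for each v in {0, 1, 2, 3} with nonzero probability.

P(Y=1) = 5/12, P(Y=2) = 7/12

Enumerate traces; 72 have nonzero weight after conditioning:
  (W=0, Y=1, X=1, Z=1, U=0, V=1) weight 1/1728
  (W=0, Y=1, X=1, Z=1, U=0, V=2) weight 1/1728
  (W=0, Y=1, X=1, Z=1, U=0, V=3) weight 1/1728
  (W=0, Y=1, X=1, Z=1, U=1, V=1) weight 1/1152
  (W=0, Y=1, X=1, Z=1, U=1, V=2) weight 1/1152
  (W=0, Y=1, X=1, Z=1, U=1, V=3) weight 1/1152
  (W=0, Y=1, X=1, Z=1, U=2, V=1) weight 1/1152
  (W=0, Y=1, X=1, Z=1, U=2, V=2) weight 1/1152
  (W=0, Y=2, X=2, Z=0, U=0, V=1) weight 1/1152
  … 63 more
Group by Y:
  weight(Y=1) = 5/96
  weight(Y=2) = 7/96
Total weight = 5/96 + 7/96 = 1/8
P(Y=1 | obs) = 5/96 / 1/8 = 5/12
P(Y=2 | obs) = 7/96 / 1/8 = 7/12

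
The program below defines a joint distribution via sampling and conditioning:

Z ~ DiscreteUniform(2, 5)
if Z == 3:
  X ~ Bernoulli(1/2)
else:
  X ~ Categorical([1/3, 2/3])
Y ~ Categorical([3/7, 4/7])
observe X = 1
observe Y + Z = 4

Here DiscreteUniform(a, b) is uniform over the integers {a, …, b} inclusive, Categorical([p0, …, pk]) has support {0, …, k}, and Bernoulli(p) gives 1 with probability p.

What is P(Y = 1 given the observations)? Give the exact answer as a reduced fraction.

Enumerate traces; 2 have nonzero weight after conditioning:
  (Z=3, X=1, Y=1) weight 1/14
  (Z=4, X=1, Y=0) weight 1/14
Group by Y:
  weight(Y=0) = 1/14
  weight(Y=1) = 1/14
Total weight = 1/14 + 1/14 = 1/7
P(Y=0 | obs) = 1/14 / 1/7 = 1/2
P(Y=1 | obs) = 1/14 / 1/7 = 1/2

P(Y = 1 | obs) = 1/2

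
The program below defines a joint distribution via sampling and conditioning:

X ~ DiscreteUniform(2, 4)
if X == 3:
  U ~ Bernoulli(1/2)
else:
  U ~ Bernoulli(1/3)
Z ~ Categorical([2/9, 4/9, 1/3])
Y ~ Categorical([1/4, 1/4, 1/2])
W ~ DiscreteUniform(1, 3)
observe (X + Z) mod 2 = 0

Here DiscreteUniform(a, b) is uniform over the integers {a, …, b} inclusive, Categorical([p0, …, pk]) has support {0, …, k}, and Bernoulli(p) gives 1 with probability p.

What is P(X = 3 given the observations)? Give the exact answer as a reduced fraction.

P(X = 3 | obs) = 2/7

Enumerate traces; 90 have nonzero weight after conditioning:
  (X=2, U=0, Z=0, Y=0, W=1) weight 1/243
  (X=2, U=0, Z=0, Y=0, W=2) weight 1/243
  (X=2, U=0, Z=0, Y=0, W=3) weight 1/243
  (X=2, U=0, Z=0, Y=1, W=1) weight 1/243
  (X=2, U=0, Z=0, Y=1, W=2) weight 1/243
  (X=2, U=0, Z=0, Y=1, W=3) weight 1/243
  (X=2, U=0, Z=0, Y=2, W=1) weight 2/243
  (X=2, U=0, Z=0, Y=2, W=2) weight 2/243
  (X=3, U=0, Z=1, Y=0, W=1) weight 1/162
  (X=4, U=0, Z=0, Y=0, W=1) weight 1/243
  … 80 more
Group by X:
  weight(X=2) = 5/27
  weight(X=3) = 4/27
  weight(X=4) = 5/27
Total weight = 5/27 + 4/27 + 5/27 = 14/27
P(X=2 | obs) = 5/27 / 14/27 = 5/14
P(X=3 | obs) = 4/27 / 14/27 = 2/7
P(X=4 | obs) = 5/27 / 14/27 = 5/14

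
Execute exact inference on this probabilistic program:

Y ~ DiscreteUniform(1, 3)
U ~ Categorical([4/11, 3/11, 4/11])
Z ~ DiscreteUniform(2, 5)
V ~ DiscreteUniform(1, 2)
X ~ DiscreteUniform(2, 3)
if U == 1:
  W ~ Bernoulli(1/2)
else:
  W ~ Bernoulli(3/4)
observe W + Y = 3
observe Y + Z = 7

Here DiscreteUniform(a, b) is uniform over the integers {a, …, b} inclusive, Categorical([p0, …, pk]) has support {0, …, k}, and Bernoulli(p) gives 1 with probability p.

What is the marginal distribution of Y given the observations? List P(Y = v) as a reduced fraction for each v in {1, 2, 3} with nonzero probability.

P(Y=2) = 15/22, P(Y=3) = 7/22

Enumerate traces; 24 have nonzero weight after conditioning:
  (Y=2, U=0, Z=5, V=1, X=2, W=1) weight 1/176
  (Y=2, U=0, Z=5, V=1, X=3, W=1) weight 1/176
  (Y=2, U=0, Z=5, V=2, X=2, W=1) weight 1/176
  (Y=2, U=0, Z=5, V=2, X=3, W=1) weight 1/176
  (Y=2, U=1, Z=5, V=1, X=2, W=1) weight 1/352
  (Y=2, U=1, Z=5, V=1, X=3, W=1) weight 1/352
  (Y=2, U=1, Z=5, V=2, X=2, W=1) weight 1/352
  (Y=2, U=1, Z=5, V=2, X=3, W=1) weight 1/352
  (Y=3, U=0, Z=4, V=1, X=2, W=0) weight 1/528
  … 15 more
Group by Y:
  weight(Y=2) = 5/88
  weight(Y=3) = 7/264
Total weight = 5/88 + 7/264 = 1/12
P(Y=2 | obs) = 5/88 / 1/12 = 15/22
P(Y=3 | obs) = 7/264 / 1/12 = 7/22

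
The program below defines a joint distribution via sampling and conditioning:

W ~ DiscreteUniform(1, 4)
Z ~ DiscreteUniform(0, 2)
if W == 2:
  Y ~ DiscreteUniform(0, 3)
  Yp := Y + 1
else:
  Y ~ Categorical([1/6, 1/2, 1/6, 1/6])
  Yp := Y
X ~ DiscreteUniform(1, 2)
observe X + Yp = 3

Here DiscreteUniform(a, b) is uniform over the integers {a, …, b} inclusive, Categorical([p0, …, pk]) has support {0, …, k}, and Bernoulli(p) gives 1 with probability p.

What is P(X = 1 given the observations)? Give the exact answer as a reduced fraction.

Enumerate traces; 24 have nonzero weight after conditioning:
  (W=1, Z=0, Y=1, X=2) weight 1/48
  (W=1, Z=0, Y=2, X=1) weight 1/144
  (W=1, Z=1, Y=1, X=2) weight 1/48
  (W=1, Z=1, Y=2, X=1) weight 1/144
  (W=1, Z=2, Y=1, X=2) weight 1/48
  (W=1, Z=2, Y=2, X=1) weight 1/144
  (W=2, Z=0, Y=0, X=2) weight 1/96
  (W=2, Z=0, Y=1, X=1) weight 1/96
  … 16 more
Group by X:
  weight(X=1) = 3/32
  weight(X=2) = 7/32
Total weight = 3/32 + 7/32 = 5/16
P(X=1 | obs) = 3/32 / 5/16 = 3/10
P(X=2 | obs) = 7/32 / 5/16 = 7/10

P(X = 1 | obs) = 3/10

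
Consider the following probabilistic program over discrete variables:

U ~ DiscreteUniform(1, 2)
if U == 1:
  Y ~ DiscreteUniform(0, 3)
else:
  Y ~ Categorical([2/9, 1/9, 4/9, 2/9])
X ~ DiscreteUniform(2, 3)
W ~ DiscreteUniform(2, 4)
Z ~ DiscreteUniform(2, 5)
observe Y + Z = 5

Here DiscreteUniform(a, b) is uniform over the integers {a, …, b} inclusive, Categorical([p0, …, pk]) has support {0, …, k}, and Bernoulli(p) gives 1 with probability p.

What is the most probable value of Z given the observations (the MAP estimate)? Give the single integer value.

argmax_v P(Z = v | obs) = 3

Enumerate traces; 48 have nonzero weight after conditioning:
  (U=1, Y=0, X=2, W=2, Z=5) weight 1/192
  (U=1, Y=0, X=2, W=3, Z=5) weight 1/192
  (U=1, Y=0, X=2, W=4, Z=5) weight 1/192
  (U=1, Y=0, X=3, W=2, Z=5) weight 1/192
  (U=1, Y=0, X=3, W=3, Z=5) weight 1/192
  (U=1, Y=0, X=3, W=4, Z=5) weight 1/192
  (U=1, Y=1, X=2, W=2, Z=4) weight 1/192
  (U=1, Y=1, X=2, W=3, Z=4) weight 1/192
  (U=1, Y=2, X=2, W=2, Z=3) weight 1/192
  (U=1, Y=3, X=2, W=2, Z=2) weight 1/192
  … 38 more
Group by Z:
  weight(Z=2) = 17/288
  weight(Z=3) = 25/288
  weight(Z=4) = 13/288
  weight(Z=5) = 17/288
Total weight = 17/288 + 25/288 + 13/288 + 17/288 = 1/4
P(Z=2 | obs) = 17/288 / 1/4 = 17/72
P(Z=3 | obs) = 25/288 / 1/4 = 25/72
P(Z=4 | obs) = 13/288 / 1/4 = 13/72
P(Z=5 | obs) = 17/288 / 1/4 = 17/72
argmax = 3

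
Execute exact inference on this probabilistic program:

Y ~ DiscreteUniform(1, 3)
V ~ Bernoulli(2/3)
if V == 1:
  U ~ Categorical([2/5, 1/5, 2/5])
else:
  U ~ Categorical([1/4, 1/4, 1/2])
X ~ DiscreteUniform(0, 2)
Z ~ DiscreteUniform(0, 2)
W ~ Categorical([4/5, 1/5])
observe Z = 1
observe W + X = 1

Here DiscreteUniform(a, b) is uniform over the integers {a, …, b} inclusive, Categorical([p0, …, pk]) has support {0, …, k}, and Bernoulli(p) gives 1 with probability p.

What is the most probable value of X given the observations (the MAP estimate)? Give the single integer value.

Enumerate traces; 36 have nonzero weight after conditioning:
  (Y=1, V=0, U=0, X=0, Z=1, W=1) weight 1/1620
  (Y=1, V=0, U=0, X=1, Z=1, W=0) weight 1/405
  (Y=1, V=0, U=1, X=0, Z=1, W=1) weight 1/1620
  (Y=1, V=0, U=1, X=1, Z=1, W=0) weight 1/405
  (Y=1, V=0, U=2, X=0, Z=1, W=1) weight 1/810
  (Y=1, V=0, U=2, X=1, Z=1, W=0) weight 2/405
  (Y=1, V=1, U=0, X=0, Z=1, W=1) weight 4/2025
  (Y=1, V=1, U=0, X=1, Z=1, W=0) weight 16/2025
  … 28 more
Group by X:
  weight(X=0) = 1/45
  weight(X=1) = 4/45
Total weight = 1/45 + 4/45 = 1/9
P(X=0 | obs) = 1/45 / 1/9 = 1/5
P(X=1 | obs) = 4/45 / 1/9 = 4/5
argmax = 1

argmax_v P(X = v | obs) = 1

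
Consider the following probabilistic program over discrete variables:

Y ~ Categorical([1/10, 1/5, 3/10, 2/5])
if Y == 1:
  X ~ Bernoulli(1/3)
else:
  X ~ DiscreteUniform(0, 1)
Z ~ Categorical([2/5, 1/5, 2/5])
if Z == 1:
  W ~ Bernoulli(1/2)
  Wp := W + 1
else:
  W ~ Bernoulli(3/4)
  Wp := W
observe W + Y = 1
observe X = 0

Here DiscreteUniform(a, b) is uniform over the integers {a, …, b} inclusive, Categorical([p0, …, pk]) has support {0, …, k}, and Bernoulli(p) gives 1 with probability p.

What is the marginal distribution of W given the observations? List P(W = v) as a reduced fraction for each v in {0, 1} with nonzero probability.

P(W=0) = 8/15, P(W=1) = 7/15

Enumerate traces; 6 have nonzero weight after conditioning:
  (Y=0, X=0, Z=0, W=1) weight 3/200
  (Y=0, X=0, Z=1, W=1) weight 1/200
  (Y=0, X=0, Z=2, W=1) weight 3/200
  (Y=1, X=0, Z=0, W=0) weight 1/75
  (Y=1, X=0, Z=1, W=0) weight 1/75
  (Y=1, X=0, Z=2, W=0) weight 1/75
Group by W:
  weight(W=0) = 1/25
  weight(W=1) = 7/200
Total weight = 1/25 + 7/200 = 3/40
P(W=0 | obs) = 1/25 / 3/40 = 8/15
P(W=1 | obs) = 7/200 / 3/40 = 7/15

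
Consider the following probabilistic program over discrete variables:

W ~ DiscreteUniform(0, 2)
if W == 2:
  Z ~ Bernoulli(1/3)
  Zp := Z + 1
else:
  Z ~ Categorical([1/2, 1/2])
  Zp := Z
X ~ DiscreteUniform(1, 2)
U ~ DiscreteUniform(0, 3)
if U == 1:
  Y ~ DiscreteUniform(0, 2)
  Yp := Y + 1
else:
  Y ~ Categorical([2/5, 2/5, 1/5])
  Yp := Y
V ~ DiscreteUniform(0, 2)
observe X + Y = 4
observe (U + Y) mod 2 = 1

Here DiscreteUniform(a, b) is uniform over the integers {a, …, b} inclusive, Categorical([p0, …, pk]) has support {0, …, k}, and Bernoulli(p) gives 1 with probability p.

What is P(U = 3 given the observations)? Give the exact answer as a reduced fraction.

Enumerate traces; 36 have nonzero weight after conditioning:
  (W=0, Z=0, X=2, U=1, Y=2, V=0) weight 1/432
  (W=0, Z=0, X=2, U=1, Y=2, V=1) weight 1/432
  (W=0, Z=0, X=2, U=1, Y=2, V=2) weight 1/432
  (W=0, Z=0, X=2, U=3, Y=2, V=0) weight 1/720
  (W=0, Z=0, X=2, U=3, Y=2, V=1) weight 1/720
  (W=0, Z=0, X=2, U=3, Y=2, V=2) weight 1/720
  (W=0, Z=1, X=2, U=1, Y=2, V=0) weight 1/432
  (W=0, Z=1, X=2, U=1, Y=2, V=1) weight 1/432
  … 28 more
Group by U:
  weight(U=1) = 1/24
  weight(U=3) = 1/40
Total weight = 1/24 + 1/40 = 1/15
P(U=1 | obs) = 1/24 / 1/15 = 5/8
P(U=3 | obs) = 1/40 / 1/15 = 3/8

P(U = 3 | obs) = 3/8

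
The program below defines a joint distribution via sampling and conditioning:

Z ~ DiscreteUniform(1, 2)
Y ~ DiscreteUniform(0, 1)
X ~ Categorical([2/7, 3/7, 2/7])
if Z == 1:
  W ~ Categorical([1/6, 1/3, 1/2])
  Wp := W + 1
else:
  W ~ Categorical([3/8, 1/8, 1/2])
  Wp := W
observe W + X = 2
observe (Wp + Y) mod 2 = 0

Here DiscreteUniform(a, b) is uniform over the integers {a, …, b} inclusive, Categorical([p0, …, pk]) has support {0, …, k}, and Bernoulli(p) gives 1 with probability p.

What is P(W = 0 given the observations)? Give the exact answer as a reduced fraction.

P(W = 0 | obs) = 26/107

Enumerate traces; 6 have nonzero weight after conditioning:
  (Z=1, Y=0, X=1, W=1) weight 1/28
  (Z=1, Y=1, X=0, W=2) weight 1/28
  (Z=1, Y=1, X=2, W=0) weight 1/84
  (Z=2, Y=0, X=0, W=2) weight 1/28
  (Z=2, Y=0, X=2, W=0) weight 3/112
  (Z=2, Y=1, X=1, W=1) weight 3/224
Group by W:
  weight(W=0) = 13/336
  weight(W=1) = 11/224
  weight(W=2) = 1/14
Total weight = 13/336 + 11/224 + 1/14 = 107/672
P(W=0 | obs) = 13/336 / 107/672 = 26/107
P(W=1 | obs) = 11/224 / 107/672 = 33/107
P(W=2 | obs) = 1/14 / 107/672 = 48/107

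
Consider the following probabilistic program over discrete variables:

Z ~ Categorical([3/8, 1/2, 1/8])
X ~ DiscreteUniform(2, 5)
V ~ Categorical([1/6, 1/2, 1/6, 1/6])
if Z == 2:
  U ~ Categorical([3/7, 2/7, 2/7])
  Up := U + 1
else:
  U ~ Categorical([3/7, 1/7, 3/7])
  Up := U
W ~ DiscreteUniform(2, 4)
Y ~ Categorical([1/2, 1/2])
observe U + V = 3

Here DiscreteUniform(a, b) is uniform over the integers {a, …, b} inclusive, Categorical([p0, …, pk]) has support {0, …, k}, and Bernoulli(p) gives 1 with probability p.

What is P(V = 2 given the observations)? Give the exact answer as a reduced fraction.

Enumerate traces; 216 have nonzero weight after conditioning:
  (Z=0, X=2, V=1, U=2, W=2, Y=0) weight 3/896
  (Z=0, X=2, V=1, U=2, W=2, Y=1) weight 3/896
  (Z=0, X=2, V=1, U=2, W=3, Y=0) weight 3/896
  (Z=0, X=2, V=1, U=2, W=3, Y=1) weight 3/896
  (Z=0, X=2, V=1, U=2, W=4, Y=0) weight 3/896
  (Z=0, X=2, V=1, U=2, W=4, Y=1) weight 3/896
  (Z=0, X=2, V=2, U=1, W=2, Y=0) weight 1/2688
  (Z=0, X=2, V=2, U=1, W=2, Y=1) weight 1/2688
  (Z=0, X=2, V=3, U=0, W=2, Y=0) weight 1/896
  … 207 more
Group by V:
  weight(V=1) = 23/112
  weight(V=2) = 3/112
  weight(V=3) = 1/14
Total weight = 23/112 + 3/112 + 1/14 = 17/56
P(V=1 | obs) = 23/112 / 17/56 = 23/34
P(V=2 | obs) = 3/112 / 17/56 = 3/34
P(V=3 | obs) = 1/14 / 17/56 = 4/17

P(V = 2 | obs) = 3/34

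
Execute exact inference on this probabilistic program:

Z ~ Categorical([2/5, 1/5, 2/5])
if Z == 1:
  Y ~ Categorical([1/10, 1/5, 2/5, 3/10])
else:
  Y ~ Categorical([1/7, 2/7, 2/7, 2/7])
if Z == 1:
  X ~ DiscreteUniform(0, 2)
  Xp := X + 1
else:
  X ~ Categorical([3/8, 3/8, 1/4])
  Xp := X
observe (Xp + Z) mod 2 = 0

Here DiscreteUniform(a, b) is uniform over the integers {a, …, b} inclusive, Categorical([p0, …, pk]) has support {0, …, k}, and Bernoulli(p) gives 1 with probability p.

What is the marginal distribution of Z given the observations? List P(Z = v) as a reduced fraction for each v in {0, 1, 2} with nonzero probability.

Enumerate traces; 24 have nonzero weight after conditioning:
  (Z=0, Y=0, X=0) weight 3/140
  (Z=0, Y=0, X=2) weight 1/70
  (Z=0, Y=1, X=0) weight 3/70
  (Z=0, Y=1, X=2) weight 1/35
  (Z=0, Y=2, X=0) weight 3/70
  (Z=0, Y=2, X=2) weight 1/35
  (Z=0, Y=3, X=0) weight 3/70
  (Z=0, Y=3, X=2) weight 1/35
  (Z=1, Y=0, X=0) weight 1/150
  (Z=2, Y=0, X=0) weight 3/140
  … 14 more
Group by Z:
  weight(Z=0) = 1/4
  weight(Z=1) = 2/15
  weight(Z=2) = 1/4
Total weight = 1/4 + 2/15 + 1/4 = 19/30
P(Z=0 | obs) = 1/4 / 19/30 = 15/38
P(Z=1 | obs) = 2/15 / 19/30 = 4/19
P(Z=2 | obs) = 1/4 / 19/30 = 15/38

P(Z=0) = 15/38, P(Z=1) = 4/19, P(Z=2) = 15/38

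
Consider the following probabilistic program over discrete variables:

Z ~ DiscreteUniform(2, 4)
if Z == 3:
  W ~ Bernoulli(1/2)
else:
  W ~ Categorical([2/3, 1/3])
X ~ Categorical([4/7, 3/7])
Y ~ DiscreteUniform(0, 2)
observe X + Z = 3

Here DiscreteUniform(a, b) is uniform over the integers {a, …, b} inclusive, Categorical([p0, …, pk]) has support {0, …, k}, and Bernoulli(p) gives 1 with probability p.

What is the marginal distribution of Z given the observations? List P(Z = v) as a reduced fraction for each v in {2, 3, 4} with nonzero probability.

P(Z=2) = 3/7, P(Z=3) = 4/7

Enumerate traces; 12 have nonzero weight after conditioning:
  (Z=2, W=0, X=1, Y=0) weight 2/63
  (Z=2, W=0, X=1, Y=1) weight 2/63
  (Z=2, W=0, X=1, Y=2) weight 2/63
  (Z=2, W=1, X=1, Y=0) weight 1/63
  (Z=2, W=1, X=1, Y=1) weight 1/63
  (Z=2, W=1, X=1, Y=2) weight 1/63
  (Z=3, W=0, X=0, Y=0) weight 2/63
  (Z=3, W=0, X=0, Y=1) weight 2/63
  … 4 more
Group by Z:
  weight(Z=2) = 1/7
  weight(Z=3) = 4/21
Total weight = 1/7 + 4/21 = 1/3
P(Z=2 | obs) = 1/7 / 1/3 = 3/7
P(Z=3 | obs) = 4/21 / 1/3 = 4/7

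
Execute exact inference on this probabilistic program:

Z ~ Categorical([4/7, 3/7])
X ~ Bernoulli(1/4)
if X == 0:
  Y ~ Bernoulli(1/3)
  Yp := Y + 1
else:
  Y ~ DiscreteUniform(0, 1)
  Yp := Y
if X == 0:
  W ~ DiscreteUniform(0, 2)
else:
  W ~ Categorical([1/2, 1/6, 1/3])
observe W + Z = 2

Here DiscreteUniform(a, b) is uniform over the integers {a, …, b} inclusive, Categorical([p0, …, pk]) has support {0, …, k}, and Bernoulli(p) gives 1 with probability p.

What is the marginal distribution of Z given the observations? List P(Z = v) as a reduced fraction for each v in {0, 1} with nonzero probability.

P(Z=0) = 32/53, P(Z=1) = 21/53

Enumerate traces; 8 have nonzero weight after conditioning:
  (Z=0, X=0, Y=0, W=2) weight 2/21
  (Z=0, X=0, Y=1, W=2) weight 1/21
  (Z=0, X=1, Y=0, W=2) weight 1/42
  (Z=0, X=1, Y=1, W=2) weight 1/42
  (Z=1, X=0, Y=0, W=1) weight 1/14
  (Z=1, X=0, Y=1, W=1) weight 1/28
  (Z=1, X=1, Y=0, W=1) weight 1/112
  (Z=1, X=1, Y=1, W=1) weight 1/112
Group by Z:
  weight(Z=0) = 4/21
  weight(Z=1) = 1/8
Total weight = 4/21 + 1/8 = 53/168
P(Z=0 | obs) = 4/21 / 53/168 = 32/53
P(Z=1 | obs) = 1/8 / 53/168 = 21/53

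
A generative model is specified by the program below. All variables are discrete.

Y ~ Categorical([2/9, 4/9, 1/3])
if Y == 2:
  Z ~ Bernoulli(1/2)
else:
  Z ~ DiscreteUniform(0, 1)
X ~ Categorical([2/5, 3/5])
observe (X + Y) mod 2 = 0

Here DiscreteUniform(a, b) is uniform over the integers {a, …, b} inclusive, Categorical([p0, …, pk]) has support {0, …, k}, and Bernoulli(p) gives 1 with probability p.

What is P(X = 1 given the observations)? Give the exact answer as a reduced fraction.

P(X = 1 | obs) = 6/11

Enumerate traces; 6 have nonzero weight after conditioning:
  (Y=0, Z=0, X=0) weight 2/45
  (Y=0, Z=1, X=0) weight 2/45
  (Y=1, Z=0, X=1) weight 2/15
  (Y=1, Z=1, X=1) weight 2/15
  (Y=2, Z=0, X=0) weight 1/15
  (Y=2, Z=1, X=0) weight 1/15
Group by X:
  weight(X=0) = 2/9
  weight(X=1) = 4/15
Total weight = 2/9 + 4/15 = 22/45
P(X=0 | obs) = 2/9 / 22/45 = 5/11
P(X=1 | obs) = 4/15 / 22/45 = 6/11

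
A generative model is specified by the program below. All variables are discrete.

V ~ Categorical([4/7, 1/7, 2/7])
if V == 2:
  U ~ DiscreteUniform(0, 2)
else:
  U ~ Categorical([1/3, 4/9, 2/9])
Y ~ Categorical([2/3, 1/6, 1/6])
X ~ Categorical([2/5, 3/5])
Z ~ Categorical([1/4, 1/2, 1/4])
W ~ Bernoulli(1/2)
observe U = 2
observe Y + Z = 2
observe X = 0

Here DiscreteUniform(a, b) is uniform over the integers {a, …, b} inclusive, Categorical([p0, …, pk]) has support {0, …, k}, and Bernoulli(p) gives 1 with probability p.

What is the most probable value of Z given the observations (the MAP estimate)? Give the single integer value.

Enumerate traces; 18 have nonzero weight after conditioning:
  (V=0, U=2, Y=0, X=0, Z=2, W=0) weight 4/945
  (V=0, U=2, Y=0, X=0, Z=2, W=1) weight 4/945
  (V=0, U=2, Y=1, X=0, Z=1, W=0) weight 2/945
  (V=0, U=2, Y=1, X=0, Z=1, W=1) weight 2/945
  (V=0, U=2, Y=2, X=0, Z=0, W=0) weight 1/945
  (V=0, U=2, Y=2, X=0, Z=0, W=1) weight 1/945
  (V=1, U=2, Y=0, X=0, Z=2, W=0) weight 1/945
  (V=1, U=2, Y=0, X=0, Z=2, W=1) weight 1/945
  … 10 more
Group by Z:
  weight(Z=0) = 4/945
  weight(Z=1) = 8/945
  weight(Z=2) = 16/945
Total weight = 4/945 + 8/945 + 16/945 = 4/135
P(Z=0 | obs) = 4/945 / 4/135 = 1/7
P(Z=1 | obs) = 8/945 / 4/135 = 2/7
P(Z=2 | obs) = 16/945 / 4/135 = 4/7
argmax = 2

argmax_v P(Z = v | obs) = 2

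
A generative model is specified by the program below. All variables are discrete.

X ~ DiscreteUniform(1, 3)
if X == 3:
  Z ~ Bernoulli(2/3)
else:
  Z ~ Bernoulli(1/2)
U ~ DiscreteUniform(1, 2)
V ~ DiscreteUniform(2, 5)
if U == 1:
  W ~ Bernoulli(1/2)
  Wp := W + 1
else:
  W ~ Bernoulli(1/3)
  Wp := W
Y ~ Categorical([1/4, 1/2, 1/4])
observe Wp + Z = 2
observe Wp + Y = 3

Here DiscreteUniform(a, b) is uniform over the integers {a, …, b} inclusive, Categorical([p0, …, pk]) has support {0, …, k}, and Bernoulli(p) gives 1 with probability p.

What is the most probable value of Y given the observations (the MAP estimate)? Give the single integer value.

Enumerate traces; 36 have nonzero weight after conditioning:
  (X=1, Z=0, U=1, V=2, W=1, Y=1) weight 1/192
  (X=1, Z=0, U=1, V=3, W=1, Y=1) weight 1/192
  (X=1, Z=0, U=1, V=4, W=1, Y=1) weight 1/192
  (X=1, Z=0, U=1, V=5, W=1, Y=1) weight 1/192
  (X=1, Z=1, U=1, V=2, W=0, Y=2) weight 1/384
  (X=1, Z=1, U=1, V=3, W=0, Y=2) weight 1/384
  (X=1, Z=1, U=1, V=4, W=0, Y=2) weight 1/384
  (X=1, Z=1, U=1, V=5, W=0, Y=2) weight 1/384
  … 28 more
Group by Y:
  weight(Y=1) = 1/18
  weight(Y=2) = 25/432
Total weight = 1/18 + 25/432 = 49/432
P(Y=1 | obs) = 1/18 / 49/432 = 24/49
P(Y=2 | obs) = 25/432 / 49/432 = 25/49
argmax = 2

argmax_v P(Y = v | obs) = 2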